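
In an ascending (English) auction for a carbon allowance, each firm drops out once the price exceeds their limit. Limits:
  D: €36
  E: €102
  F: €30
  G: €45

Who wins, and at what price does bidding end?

Limits in order: 102 (E) > 45 (G) > 36 (D) > 30 (F)
G is the last rival to drop out, at €45; E remains and wins at that price.

E wins at €45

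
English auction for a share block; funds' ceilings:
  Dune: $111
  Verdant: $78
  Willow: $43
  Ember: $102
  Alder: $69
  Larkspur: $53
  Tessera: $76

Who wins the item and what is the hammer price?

Dune wins at $102

Sorting limits: 111 (Dune) > 102 (Ember) > 78 (Verdant) > 76 (Tessera) > 69 (Alder) > 53 (Larkspur) > …
Once the price passes $102, only Dune is left; the hammer falls at Ember's limit of $102.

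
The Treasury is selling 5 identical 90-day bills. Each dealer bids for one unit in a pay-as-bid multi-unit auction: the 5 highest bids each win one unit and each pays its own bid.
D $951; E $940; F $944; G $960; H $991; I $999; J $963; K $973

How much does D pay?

Ordering the bids: 999 (I), 991 (H), 973 (K), 963 (J), 960 (G), 951 (D), 944 (F), …
The 5 highest are I, H, K, J, G.
D does not win → $0.

D pays $0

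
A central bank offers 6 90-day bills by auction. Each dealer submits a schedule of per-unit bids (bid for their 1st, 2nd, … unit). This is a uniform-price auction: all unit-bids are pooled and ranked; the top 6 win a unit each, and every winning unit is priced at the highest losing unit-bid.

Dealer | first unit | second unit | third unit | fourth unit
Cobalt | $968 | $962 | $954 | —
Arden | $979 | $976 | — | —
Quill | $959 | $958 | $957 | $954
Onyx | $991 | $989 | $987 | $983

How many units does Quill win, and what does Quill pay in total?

All unit-bids, highest first — top 6: 991 (Onyx-1), 989 (Onyx-2), 987 (Onyx-3), 983 (Onyx-4), 979 (Arden-1), 976 (Arden-2)
First bid not allocated: $968.
Quill wins 0 unit(s) at $968 each.

Quill: 0 units, pays $0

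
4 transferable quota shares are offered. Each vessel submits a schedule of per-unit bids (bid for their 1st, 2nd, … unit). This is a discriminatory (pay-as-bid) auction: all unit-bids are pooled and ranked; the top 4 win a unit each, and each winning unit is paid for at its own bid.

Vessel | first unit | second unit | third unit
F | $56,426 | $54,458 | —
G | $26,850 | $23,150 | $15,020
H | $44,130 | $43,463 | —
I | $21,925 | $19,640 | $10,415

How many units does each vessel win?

F 2, H 2

Merging the schedules and taking the best 4: 56,426 (F-1), 54,458 (F-2), 44,130 (H-1), 43,463 (H-2)
Next rejected bid: $26,850 (not a price — pay-as-bid).
Allocation: F 2, H 2.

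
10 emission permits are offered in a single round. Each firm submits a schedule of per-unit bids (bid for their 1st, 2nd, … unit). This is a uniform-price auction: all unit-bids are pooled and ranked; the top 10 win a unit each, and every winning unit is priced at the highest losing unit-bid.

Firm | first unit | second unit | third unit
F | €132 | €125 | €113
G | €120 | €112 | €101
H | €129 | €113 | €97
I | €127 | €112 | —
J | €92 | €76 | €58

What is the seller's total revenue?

Total revenue: €970

All unit-bids, highest first — top 10: 132 (F-1), 129 (H-1), 127 (I-1), 125 (F-2), 120 (G-1), 113 (F-3), 113 (H-2), 112 (G-2), 112 (I-2), 101 (G-3)
Highest rejected unit-bid = €97.
Allocation: F 3, G 3, H 2, I 2. Every unit priced at €97.
Revenue = 10 × 97 = €970.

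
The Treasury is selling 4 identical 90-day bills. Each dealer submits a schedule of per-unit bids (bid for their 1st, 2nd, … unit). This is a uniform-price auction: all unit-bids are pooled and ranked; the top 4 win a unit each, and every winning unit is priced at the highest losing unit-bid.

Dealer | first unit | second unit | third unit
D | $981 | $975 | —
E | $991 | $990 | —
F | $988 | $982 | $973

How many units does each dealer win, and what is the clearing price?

E 2, F 2; clearing price $981

Merging the schedules and taking the best 4: 991 (E-1), 990 (E-2), 988 (F-1), 982 (F-2)
Highest rejected unit-bid = $981.
Allocation: E 2, F 2.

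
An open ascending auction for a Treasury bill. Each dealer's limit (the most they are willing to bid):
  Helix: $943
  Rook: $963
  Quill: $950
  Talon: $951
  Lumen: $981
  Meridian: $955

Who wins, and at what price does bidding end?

Lumen wins at $963

Open ascending-bid auction: the price rises until one bidder remains; the winner pays the price at which the last rival dropped out.
Sorting limits: 981 (Lumen) > 963 (Rook) > 955 (Meridian) > 951 (Talon) > 950 (Quill) > 943 (Helix)
Rook is the last rival to drop out, at $963; Lumen remains and wins at that price.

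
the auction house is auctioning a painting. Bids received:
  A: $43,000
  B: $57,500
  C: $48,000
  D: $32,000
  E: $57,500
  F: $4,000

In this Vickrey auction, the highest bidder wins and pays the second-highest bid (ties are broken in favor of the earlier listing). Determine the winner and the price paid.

B pays $57,500

Vickrey auction: the highest bidder wins and pays the second-highest bid.
Bids ranked: 57,500 (B) > 57,500 (E) > 48,000 (C) > 43,000 (A) > 32,000 (D) > 4,000 (F)
B and E tie at $57,500; tie-break gives it to B.
B is highest; pays the second-highest bid, $57,500.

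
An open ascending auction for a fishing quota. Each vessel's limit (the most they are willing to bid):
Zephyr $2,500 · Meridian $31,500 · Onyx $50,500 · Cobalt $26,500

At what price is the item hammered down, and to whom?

Limits ranked: 50,500 (Onyx) > 31,500 (Meridian) > 26,500 (Cobalt) > 2,500 (Zephyr)
Once the price passes $31,500, only Onyx is left; the hammer falls at Meridian's limit of $31,500.

Onyx wins at $31,500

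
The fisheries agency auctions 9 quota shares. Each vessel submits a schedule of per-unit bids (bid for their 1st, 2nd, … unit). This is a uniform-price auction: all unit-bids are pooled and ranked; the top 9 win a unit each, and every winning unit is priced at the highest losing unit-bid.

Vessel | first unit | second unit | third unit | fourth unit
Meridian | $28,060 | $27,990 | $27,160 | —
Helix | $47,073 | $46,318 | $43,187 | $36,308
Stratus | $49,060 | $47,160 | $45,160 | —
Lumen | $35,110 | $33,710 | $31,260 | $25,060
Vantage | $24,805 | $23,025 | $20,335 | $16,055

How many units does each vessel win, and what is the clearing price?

Merging the schedules and taking the best 9: 49,060 (Stratus-1), 47,160 (Stratus-2), 47,073 (Helix-1), 46,318 (Helix-2), 45,160 (Stratus-3), 43,187 (Helix-3), 36,308 (Helix-4), 35,110 (Lumen-1), 33,710 (Lumen-2)
First bid not allocated: $31,260.
Allocation: Helix 4, Lumen 2, Stratus 3.

Helix 4, Lumen 2, Stratus 3; clearing price $31,260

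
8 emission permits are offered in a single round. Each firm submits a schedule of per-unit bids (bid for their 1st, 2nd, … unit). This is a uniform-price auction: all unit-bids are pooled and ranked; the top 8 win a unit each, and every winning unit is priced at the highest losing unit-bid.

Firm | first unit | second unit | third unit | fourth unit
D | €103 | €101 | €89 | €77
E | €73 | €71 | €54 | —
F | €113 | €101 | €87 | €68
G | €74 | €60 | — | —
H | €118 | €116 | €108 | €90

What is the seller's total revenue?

Pooled unit-bids ranked (top 8): 118 (H-1), 116 (H-2), 113 (F-1), 108 (H-3), 103 (D-1), 101 (D-2), 101 (F-2), 90 (H-4)
The (k+1)-th unit-bid is €89.
Allocation: D 2, F 2, H 4. Every unit priced at €89.
Revenue = 8 × 89 = €712.

Total revenue: €712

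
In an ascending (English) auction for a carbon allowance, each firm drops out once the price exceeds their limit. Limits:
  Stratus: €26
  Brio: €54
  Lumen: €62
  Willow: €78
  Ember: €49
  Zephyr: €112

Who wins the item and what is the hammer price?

Zephyr wins at €78

Sorting limits: 112 (Zephyr) > 78 (Willow) > 62 (Lumen) > 54 (Brio) > 49 (Ember) > 26 (Stratus)
Willow is the last rival to drop out, at €78; Zephyr remains and wins at that price.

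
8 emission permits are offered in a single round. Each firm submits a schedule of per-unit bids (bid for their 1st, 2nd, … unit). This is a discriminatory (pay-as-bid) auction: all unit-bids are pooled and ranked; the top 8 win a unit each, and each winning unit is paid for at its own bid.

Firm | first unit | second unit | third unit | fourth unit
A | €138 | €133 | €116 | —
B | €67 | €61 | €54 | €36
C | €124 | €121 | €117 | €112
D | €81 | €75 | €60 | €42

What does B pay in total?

B pays €0

Merging the schedules and taking the best 8: 138 (A-1), 133 (A-2), 124 (C-1), 121 (C-2), 117 (C-3), 116 (A-3), 112 (C-4), 81 (D-1)
Next rejected bid: €75 (not a price — pay-as-bid).
B wins no units.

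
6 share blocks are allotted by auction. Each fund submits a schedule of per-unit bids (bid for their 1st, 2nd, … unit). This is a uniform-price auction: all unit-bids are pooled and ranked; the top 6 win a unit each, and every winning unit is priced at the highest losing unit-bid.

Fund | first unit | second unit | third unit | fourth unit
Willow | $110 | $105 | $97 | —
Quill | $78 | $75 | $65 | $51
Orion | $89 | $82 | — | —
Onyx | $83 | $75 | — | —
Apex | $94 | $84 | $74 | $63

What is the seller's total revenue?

Total revenue: $498

Merging the schedules and taking the best 6: 110 (Willow-1), 105 (Willow-2), 97 (Willow-3), 94 (Apex-1), 89 (Orion-1), 84 (Apex-2)
Highest rejected unit-bid = $83.
Allocation: Apex 2, Orion 1, Willow 3. Every unit priced at $83.
Revenue = 6 × 83 = $498.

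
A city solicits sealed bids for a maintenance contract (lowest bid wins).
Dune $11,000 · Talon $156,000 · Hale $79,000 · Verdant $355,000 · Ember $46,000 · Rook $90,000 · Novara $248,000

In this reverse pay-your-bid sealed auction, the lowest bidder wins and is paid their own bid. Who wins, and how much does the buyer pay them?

Bids in order: 11,000 (Dune) < 46,000 (Ember) < 79,000 (Hale) < 90,000 (Rook) < 156,000 (Talon) < 248,000 (Novara) < …
Dune has the lowest bid and is paid exactly that: $11,000.

Dune is paid $11,000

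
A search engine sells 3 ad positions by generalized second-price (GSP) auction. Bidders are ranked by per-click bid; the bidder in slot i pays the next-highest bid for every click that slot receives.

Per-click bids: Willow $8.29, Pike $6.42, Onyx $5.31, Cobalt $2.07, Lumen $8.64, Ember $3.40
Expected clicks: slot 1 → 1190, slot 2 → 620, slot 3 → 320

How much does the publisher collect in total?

Sorting advertisers: $8.64 (Lumen) > $8.29 (Willow) > $6.42 (Pike) > $5.31 (Onyx) > …
Slot 1: Lumen pays $8.29 × 1190 = $9865.10
Slot 2: Willow pays $6.42 × 620 = $3980.40
Slot 3: Pike pays $5.31 × 320 = $1699.20
Total = $15544.70

Total revenue: $15544.70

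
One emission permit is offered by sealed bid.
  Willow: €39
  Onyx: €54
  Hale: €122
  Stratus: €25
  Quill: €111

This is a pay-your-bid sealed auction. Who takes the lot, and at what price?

Bids ranked: 122 (Hale) > 111 (Quill) > 54 (Onyx) > 39 (Willow) > 25 (Stratus)
Hale is highest → pays own bid, €122.

Hale pays €122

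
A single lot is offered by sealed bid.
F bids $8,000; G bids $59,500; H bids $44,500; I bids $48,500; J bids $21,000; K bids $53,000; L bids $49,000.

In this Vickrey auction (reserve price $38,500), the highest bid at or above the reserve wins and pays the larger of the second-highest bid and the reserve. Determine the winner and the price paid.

Vickrey auction (reserve price $38,500): the highest bid at or above the reserve wins and pays the larger of the second-highest bid and the reserve.
Bids in order: 59,500 (G) > 53,000 (K) > 49,000 (L) > 48,500 (I) > 44,500 (H) > 21,000 (J) > …
G has the top bid at or above the reserve ($59,500).
max(second-highest $53,000, reserve $38,500) = $53,000; the reserve does not bind.

G pays $53,000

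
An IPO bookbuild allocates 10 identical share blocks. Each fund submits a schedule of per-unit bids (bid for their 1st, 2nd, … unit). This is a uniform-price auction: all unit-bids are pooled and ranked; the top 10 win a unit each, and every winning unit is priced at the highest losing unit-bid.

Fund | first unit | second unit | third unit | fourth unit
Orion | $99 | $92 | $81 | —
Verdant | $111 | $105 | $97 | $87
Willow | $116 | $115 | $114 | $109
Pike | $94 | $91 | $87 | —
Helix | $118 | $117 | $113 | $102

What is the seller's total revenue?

Merging the schedules and taking the best 10: 118 (Helix-1), 117 (Helix-2), 116 (Willow-1), 115 (Willow-2), 114 (Willow-3), 113 (Helix-3), 111 (Verdant-1), 109 (Willow-4), 105 (Verdant-2), 102 (Helix-4)
Highest rejected unit-bid = $99.
Allocation: Helix 4, Verdant 2, Willow 4. Every unit priced at $99.
Revenue = 10 × 99 = $990.

Total revenue: $990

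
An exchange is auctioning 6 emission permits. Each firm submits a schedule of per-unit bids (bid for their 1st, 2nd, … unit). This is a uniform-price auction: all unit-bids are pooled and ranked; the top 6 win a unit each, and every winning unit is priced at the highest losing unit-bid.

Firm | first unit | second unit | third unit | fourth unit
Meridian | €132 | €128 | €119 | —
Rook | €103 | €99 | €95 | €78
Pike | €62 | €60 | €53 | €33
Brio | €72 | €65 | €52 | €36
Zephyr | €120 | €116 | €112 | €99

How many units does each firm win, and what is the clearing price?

Meridian 3, Zephyr 3; clearing price €103

All unit-bids, highest first — top 6: 132 (Meridian-1), 128 (Meridian-2), 120 (Zephyr-1), 119 (Meridian-3), 116 (Zephyr-2), 112 (Zephyr-3)
First bid not allocated: €103.
Allocation: Meridian 3, Zephyr 3.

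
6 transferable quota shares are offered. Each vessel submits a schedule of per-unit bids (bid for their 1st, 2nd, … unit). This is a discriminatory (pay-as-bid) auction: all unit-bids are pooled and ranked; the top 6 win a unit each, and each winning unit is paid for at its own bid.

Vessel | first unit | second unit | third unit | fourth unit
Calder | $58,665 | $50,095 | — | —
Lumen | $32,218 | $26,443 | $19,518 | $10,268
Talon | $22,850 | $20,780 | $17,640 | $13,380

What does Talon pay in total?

Talon pays $43,630

Pooled unit-bids ranked (top 6): 58,665 (Calder-1), 50,095 (Calder-2), 32,218 (Lumen-1), 26,443 (Lumen-2), 22,850 (Talon-1), 20,780 (Talon-2)
Next rejected bid: $19,518 (not a price — pay-as-bid).
Talon's winning unit-bids: 22,850 + 20,780 = $43,630.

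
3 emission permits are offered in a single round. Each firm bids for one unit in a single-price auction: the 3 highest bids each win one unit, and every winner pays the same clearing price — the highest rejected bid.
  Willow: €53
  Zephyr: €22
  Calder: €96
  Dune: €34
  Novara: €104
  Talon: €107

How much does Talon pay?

Talon pays €53

Bids ranked high→low: 107 (Talon), 104 (Novara), 96 (Calder), 53 (Willow), 34 (Dune), …
Winners (3 units): Talon, Novara, Calder.
Clearing price = highest rejected bid = €53.
Talon wins → pays €53.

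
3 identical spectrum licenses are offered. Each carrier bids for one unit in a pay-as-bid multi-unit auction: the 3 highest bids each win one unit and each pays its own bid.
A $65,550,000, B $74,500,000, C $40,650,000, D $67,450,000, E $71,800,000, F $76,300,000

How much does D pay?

Bids ranked high→low: 76,300,000 (F), 74,500,000 (B), 71,800,000 (E), 67,450,000 (D), 65,550,000 (A), …
The 3 highest are F, B, E.
D does not win → $0.

D pays $0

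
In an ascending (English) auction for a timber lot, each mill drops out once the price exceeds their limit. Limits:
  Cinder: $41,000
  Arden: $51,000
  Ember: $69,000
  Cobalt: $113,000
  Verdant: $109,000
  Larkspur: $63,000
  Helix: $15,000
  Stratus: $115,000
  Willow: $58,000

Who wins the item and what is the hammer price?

Limits in order: 115,000 (Stratus) > 113,000 (Cobalt) > 109,000 (Verdant) > 69,000 (Ember) > 63,000 (Larkspur) > 58,000 (Willow) > …
Once the price passes $113,000, only Stratus is left; the hammer falls at Cobalt's limit of $113,000.

Stratus wins at $113,000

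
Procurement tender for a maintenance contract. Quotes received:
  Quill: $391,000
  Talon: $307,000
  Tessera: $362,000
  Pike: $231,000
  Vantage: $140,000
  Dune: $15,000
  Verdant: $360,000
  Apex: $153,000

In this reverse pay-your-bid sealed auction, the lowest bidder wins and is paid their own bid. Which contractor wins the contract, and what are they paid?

Bids in order: 15,000 (Dune) < 140,000 (Vantage) < 153,000 (Apex) < 231,000 (Pike) < 307,000 (Talon) < 360,000 (Verdant) < …
Dune has the lowest bid and is paid exactly that: $15,000.

Dune is paid $15,000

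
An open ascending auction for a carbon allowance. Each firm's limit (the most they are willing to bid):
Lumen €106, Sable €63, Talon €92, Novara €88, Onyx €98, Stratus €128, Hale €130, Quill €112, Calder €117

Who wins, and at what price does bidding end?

Sorting limits: 130 (Hale) > 128 (Stratus) > 117 (Calder) > 112 (Quill) > 106 (Lumen) > 98 (Onyx) > …
Stratus is the last rival to drop out, at €128; Hale remains and wins at that price.

Hale wins at €128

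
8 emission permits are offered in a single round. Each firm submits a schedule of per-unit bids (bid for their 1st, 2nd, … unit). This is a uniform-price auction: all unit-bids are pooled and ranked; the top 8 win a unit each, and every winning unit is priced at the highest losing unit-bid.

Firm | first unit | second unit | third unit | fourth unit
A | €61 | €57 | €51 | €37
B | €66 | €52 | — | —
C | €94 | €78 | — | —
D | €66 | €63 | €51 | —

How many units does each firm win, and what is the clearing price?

Pooled unit-bids ranked (top 8): 94 (C-1), 78 (C-2), 66 (B-1), 66 (D-1), 63 (D-2), 61 (A-1), 57 (A-2), 52 (B-2)
First bid not allocated: €51.
Allocation: A 2, B 2, C 2, D 2.

A 2, B 2, C 2, D 2; clearing price €51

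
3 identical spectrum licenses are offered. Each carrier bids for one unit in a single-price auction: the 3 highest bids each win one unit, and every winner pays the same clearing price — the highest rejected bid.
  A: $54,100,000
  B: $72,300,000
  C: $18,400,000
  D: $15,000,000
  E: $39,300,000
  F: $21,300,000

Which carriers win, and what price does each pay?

B, A, E; each pays $21,300,000

Sorting: 72,300,000 (B), 54,100,000 (A), 39,300,000 (E), 21,300,000 (F), 18,400,000 (C), …
The 3 highest are B, A, E.
First losing bid is F's $21,300,000, which sets the uniform price.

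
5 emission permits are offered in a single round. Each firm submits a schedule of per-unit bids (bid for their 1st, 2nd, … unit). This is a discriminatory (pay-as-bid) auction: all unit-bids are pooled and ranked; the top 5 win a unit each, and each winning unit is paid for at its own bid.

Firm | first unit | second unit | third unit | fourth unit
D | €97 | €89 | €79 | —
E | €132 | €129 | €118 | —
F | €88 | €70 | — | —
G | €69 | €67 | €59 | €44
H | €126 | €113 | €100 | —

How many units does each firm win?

E 3, H 2

Pooled unit-bids ranked (top 5): 132 (E-1), 129 (E-2), 126 (H-1), 118 (E-3), 113 (H-2)
Next rejected bid: €100 (not a price — pay-as-bid).
Allocation: E 3, H 2.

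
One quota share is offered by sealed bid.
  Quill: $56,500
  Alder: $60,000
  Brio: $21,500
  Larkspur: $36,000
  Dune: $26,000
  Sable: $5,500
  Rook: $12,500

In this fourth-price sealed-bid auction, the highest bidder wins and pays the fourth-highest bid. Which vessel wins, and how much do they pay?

Alder pays $26,000

Bids ranked: 60,000 (Alder) > 56,500 (Quill) > 36,000 (Larkspur) > 26,000 (Dune) > 21,500 (Brio) > 12,500 (Rook) > …
Alder is highest; pays the fourth-highest bid, $26,000.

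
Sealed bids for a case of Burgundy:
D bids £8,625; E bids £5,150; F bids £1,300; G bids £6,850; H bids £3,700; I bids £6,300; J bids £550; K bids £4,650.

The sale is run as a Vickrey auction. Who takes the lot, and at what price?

Bids ranked: 8,625 (D) > 6,850 (G) > 6,300 (I) > 5,150 (E) > 4,650 (K) > 3,700 (H) > …
Second-price: D pays G's bid of £6,850.

D pays £6,850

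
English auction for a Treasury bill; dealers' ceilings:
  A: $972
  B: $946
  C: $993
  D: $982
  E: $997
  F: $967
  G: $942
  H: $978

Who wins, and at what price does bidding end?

Limits ranked: 997 (E) > 993 (C) > 982 (D) > 978 (H) > 972 (A) > 967 (F) > …
Once the price passes $993, only E is left; the hammer falls at C's limit of $993.

E wins at $993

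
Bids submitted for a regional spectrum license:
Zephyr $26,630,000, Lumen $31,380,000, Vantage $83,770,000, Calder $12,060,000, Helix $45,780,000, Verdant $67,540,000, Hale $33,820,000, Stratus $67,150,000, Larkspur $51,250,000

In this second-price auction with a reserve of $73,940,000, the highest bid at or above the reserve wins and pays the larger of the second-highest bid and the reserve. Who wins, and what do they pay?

Vantage pays $73,940,000

Bids ranked: 83,770,000 (Vantage) > 67,540,000 (Verdant) > 67,150,000 (Stratus) > 51,250,000 (Larkspur) > 45,780,000 (Helix) > 33,820,000 (Hale) > …
Highest eligible bid: Vantage at $83,770,000.
Second-highest bid $67,540,000 is below the reserve $73,940,000, so the reserve binds → payment $73,940,000.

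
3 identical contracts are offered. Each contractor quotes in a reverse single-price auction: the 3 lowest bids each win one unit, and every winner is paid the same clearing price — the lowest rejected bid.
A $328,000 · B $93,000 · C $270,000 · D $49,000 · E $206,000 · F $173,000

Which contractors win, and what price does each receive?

D, B, F; each is paid $206,000

Sorting: 49,000 (D), 93,000 (B), 173,000 (F), 206,000 (E), 270,000 (C), …
Winners (3 units): D, B, F.
Clearing price = lowest rejected bid = $206,000.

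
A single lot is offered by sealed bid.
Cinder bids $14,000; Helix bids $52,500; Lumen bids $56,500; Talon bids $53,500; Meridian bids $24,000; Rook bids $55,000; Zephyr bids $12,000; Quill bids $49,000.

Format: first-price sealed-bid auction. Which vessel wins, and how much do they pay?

Bids in order: 56,500 (Lumen) > 55,000 (Rook) > 53,500 (Talon) > 52,500 (Helix) > 49,000 (Quill) > 24,000 (Meridian) > …
Lumen has the highest bid and pays exactly that: $56,500.

Lumen pays $56,500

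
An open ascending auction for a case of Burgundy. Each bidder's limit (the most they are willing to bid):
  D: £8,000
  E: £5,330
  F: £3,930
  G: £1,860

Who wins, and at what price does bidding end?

D wins at £5,330

Open ascending-bid auction: the price rises until one bidder remains; the winner pays the price at which the last rival dropped out.
Limits ranked: 8,000 (D) > 5,330 (E) > 3,930 (F) > 1,860 (G)
Bidding ends when E exits at £5,330; D takes it.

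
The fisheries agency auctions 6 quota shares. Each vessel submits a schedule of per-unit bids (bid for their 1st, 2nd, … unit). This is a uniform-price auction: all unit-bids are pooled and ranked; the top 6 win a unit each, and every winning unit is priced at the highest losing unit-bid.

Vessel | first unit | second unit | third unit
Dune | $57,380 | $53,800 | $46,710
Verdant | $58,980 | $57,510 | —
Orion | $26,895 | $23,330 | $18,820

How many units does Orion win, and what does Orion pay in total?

Pooled unit-bids ranked (top 6): 58,980 (Verdant-1), 57,510 (Verdant-2), 57,380 (Dune-1), 53,800 (Dune-2), 46,710 (Dune-3), 26,895 (Orion-1)
Highest rejected unit-bid = $23,330.
Orion wins 1 unit(s) at $23,330 each.

Orion: 1 unit, pays $23,330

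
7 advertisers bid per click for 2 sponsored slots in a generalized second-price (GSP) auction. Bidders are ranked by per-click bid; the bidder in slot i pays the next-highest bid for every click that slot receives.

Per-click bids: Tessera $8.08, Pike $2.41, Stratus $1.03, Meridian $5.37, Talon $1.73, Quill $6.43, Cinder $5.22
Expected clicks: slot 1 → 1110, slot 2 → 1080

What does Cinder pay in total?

Ranked by bid: $8.08 (Tessera) > $6.43 (Quill) > $5.37 (Meridian) > …
Cinder ranks below slot 2 → no slot, pays nothing.

Cinder pays $0.00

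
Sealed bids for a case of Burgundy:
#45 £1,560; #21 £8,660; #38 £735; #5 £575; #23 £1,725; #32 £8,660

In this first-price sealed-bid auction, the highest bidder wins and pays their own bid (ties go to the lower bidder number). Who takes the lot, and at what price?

Bids in order: 8,660 (#21) > 8,660 (#32) > 1,725 (#23) > 1,560 (#45) > 735 (#38) > 575 (#5)
Tie at £8,660 → #21 wins by tie-break.
#21 is highest → pays own bid, £8,660.

#21 pays £8,660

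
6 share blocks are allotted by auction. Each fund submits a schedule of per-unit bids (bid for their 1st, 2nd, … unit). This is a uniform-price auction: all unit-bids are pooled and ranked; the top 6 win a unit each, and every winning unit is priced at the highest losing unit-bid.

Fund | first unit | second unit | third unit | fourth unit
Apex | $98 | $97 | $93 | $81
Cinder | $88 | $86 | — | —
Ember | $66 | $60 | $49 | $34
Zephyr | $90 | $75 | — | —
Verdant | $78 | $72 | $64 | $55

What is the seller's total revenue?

Merging the schedules and taking the best 6: 98 (Apex-1), 97 (Apex-2), 93 (Apex-3), 90 (Zephyr-1), 88 (Cinder-1), 86 (Cinder-2)
First bid not allocated: $81.
Allocation: Apex 3, Cinder 2, Zephyr 1. Every unit priced at $81.
Revenue = 6 × 81 = $486.

Total revenue: $486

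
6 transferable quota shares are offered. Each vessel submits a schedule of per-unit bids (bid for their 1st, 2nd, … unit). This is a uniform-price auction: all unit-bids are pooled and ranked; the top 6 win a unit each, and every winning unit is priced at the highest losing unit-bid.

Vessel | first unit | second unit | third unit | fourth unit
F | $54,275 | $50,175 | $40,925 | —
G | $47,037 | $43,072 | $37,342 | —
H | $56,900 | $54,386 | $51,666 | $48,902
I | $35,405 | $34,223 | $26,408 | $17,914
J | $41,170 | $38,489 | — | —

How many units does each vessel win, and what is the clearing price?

F 2, H 4; clearing price $47,037

Pooled unit-bids ranked (top 6): 56,900 (H-1), 54,386 (H-2), 54,275 (F-1), 51,666 (H-3), 50,175 (F-2), 48,902 (H-4)
First bid not allocated: $47,037.
Allocation: F 2, H 4.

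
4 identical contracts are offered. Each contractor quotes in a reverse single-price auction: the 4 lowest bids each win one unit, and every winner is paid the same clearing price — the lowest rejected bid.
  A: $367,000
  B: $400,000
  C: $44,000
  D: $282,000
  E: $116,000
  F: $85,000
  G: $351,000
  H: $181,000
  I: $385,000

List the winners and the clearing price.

Ordering the bids: 44,000 (C), 85,000 (F), 116,000 (E), 181,000 (H), 282,000 (D), 351,000 (G), …
The 4 lowest are C, F, E, H.
First losing bid is D's $282,000, which sets the uniform price.

C, F, E, H; each is paid $282,000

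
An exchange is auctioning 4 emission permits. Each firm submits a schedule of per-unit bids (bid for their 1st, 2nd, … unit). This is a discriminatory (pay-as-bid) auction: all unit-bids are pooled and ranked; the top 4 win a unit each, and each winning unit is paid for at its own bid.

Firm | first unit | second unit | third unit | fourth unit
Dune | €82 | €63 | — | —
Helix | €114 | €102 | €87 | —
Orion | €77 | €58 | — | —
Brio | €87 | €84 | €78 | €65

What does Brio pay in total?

Brio pays €87

All unit-bids, highest first — top 4: 114 (Helix-1), 102 (Helix-2), 87 (Helix-3), 87 (Brio-1)
Next rejected bid: €84 (not a price — pay-as-bid).
Brio's winning unit-bids: 87 = €87.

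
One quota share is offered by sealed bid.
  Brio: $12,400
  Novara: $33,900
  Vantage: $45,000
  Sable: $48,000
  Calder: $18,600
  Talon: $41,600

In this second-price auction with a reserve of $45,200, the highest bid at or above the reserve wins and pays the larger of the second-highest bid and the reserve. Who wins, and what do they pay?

Sorting bids: 48,000 (Sable) > 45,000 (Vantage) > 41,600 (Talon) > 33,900 (Novara) > 18,600 (Calder) > 12,400 (Brio)
Sable has the top bid at or above the reserve ($48,000).
Second-highest bid $45,000 is below the reserve $45,200, so the reserve binds → payment $45,200.

Sable pays $45,200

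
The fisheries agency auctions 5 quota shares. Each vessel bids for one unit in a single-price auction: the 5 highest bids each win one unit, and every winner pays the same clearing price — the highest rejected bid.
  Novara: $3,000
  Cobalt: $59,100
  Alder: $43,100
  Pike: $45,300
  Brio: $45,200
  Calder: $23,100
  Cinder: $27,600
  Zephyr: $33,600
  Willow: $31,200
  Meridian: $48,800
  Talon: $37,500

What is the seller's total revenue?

Ordering the bids: 59,100 (Cobalt), 48,800 (Meridian), 45,300 (Pike), 45,200 (Brio), 43,100 (Alder), 37,500 (Talon), 33,600 (Zephyr), …
Top 5: Cobalt, Meridian, Pike, Brio, Alder.
First losing bid is Talon's $37,500, which sets the uniform price.
Total revenue = 5 × $37,500 = $187,500.

Total revenue: $187,500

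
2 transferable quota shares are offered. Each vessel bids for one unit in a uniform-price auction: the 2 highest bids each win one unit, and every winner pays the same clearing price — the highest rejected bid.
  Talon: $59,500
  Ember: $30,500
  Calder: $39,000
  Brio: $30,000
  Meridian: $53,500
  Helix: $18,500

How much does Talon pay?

Bids ranked high→low: 59,500 (Talon), 53,500 (Meridian), 39,000 (Calder), 30,500 (Ember), …
The 2 highest are Talon, Meridian.
Clearing price = highest rejected bid = $39,000.
Talon wins → pays $39,000.

Talon pays $39,000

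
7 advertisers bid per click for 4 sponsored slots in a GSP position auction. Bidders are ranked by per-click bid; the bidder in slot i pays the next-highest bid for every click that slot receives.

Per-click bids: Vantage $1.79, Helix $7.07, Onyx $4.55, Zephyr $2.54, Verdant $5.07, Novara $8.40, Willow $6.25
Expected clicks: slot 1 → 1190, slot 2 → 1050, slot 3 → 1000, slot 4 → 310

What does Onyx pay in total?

Onyx pays $0.00

Ranked by bid: $8.40 (Novara) > $7.07 (Helix) > $6.25 (Willow) > $5.07 (Verdant) > $4.55 (Onyx) > …
Onyx ranks below slot 4 → no slot, pays nothing.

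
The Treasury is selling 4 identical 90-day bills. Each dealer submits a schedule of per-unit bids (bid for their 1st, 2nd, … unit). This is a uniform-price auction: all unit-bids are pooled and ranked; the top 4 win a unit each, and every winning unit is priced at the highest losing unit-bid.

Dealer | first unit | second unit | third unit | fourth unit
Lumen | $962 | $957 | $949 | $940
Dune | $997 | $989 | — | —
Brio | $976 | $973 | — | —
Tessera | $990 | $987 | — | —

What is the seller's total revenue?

All unit-bids, highest first — top 4: 997 (Dune-1), 990 (Tessera-1), 989 (Dune-2), 987 (Tessera-2)
The (k+1)-th unit-bid is $976.
Allocation: Dune 2, Tessera 2. Every unit priced at $976.
Revenue = 4 × 976 = $3,904.

Total revenue: $3,904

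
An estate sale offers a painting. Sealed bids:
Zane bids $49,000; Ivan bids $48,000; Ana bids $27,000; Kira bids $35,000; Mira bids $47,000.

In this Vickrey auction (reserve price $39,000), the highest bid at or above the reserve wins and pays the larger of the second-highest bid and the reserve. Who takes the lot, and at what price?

Zane pays $48,000

Bids ranked: 49,000 (Zane) > 48,000 (Ivan) > 47,000 (Mira) > 35,000 (Kira) > 27,000 (Ana)
Highest eligible bid: Zane at $49,000.
max(second-highest $48,000, reserve $39,000) = $48,000; the reserve does not bind.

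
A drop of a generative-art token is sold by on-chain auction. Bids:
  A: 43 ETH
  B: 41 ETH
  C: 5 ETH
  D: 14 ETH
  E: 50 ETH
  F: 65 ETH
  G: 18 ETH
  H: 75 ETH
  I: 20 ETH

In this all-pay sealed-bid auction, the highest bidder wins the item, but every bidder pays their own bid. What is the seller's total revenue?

Rule: the highest bidder wins the item, but every bidder pays their own bid.
Bids ranked: 75 (H) > 65 (F) > 50 (E) > 43 (A) > 41 (B) > 20 (I) > …
H wins with the top bid; all bids are sunk regardless.
Every bidder forfeits their bid regardless of winning.
Revenue = 43 + 41 + 5 + 14 + 50 + 65 + 18 + 75 + 20 = 331 ETH.

Total revenue: 331 ETH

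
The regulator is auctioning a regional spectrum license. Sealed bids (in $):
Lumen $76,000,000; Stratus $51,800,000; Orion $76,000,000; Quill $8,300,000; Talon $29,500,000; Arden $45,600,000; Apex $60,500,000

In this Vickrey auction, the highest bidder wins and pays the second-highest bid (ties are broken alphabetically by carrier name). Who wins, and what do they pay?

Rule: the highest bidder wins and pays the second-highest bid.
Sorting bids: 76,000,000 (Lumen) > 76,000,000 (Orion) > 60,500,000 (Apex) > 51,800,000 (Stratus) > 45,600,000 (Arden) > 29,500,000 (Talon) > …
Tie at $76,000,000 → Lumen wins by tie-break.
Lumen wins with the highest bid; price is set by the runner-up at $76,000,000.

Lumen pays $76,000,000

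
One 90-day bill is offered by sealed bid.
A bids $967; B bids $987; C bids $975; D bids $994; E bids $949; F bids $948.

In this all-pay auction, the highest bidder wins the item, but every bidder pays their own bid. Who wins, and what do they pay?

Sorting bids: 994 (D) > 987 (B) > 975 (C) > 967 (A) > 949 (E) > 948 (F)
D wins with the top bid; all bids are sunk regardless.

D pays $994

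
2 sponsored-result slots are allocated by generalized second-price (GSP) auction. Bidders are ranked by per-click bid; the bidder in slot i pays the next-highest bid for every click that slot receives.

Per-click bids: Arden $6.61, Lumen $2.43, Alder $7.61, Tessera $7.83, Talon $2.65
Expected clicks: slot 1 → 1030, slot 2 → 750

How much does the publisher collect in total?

Total revenue: $12795.80

Ranked by bid: $7.83 (Tessera) > $7.61 (Alder) > $6.61 (Arden) > …
Slot 1: Tessera pays $7.61 × 1030 = $7838.30
Slot 2: Alder pays $6.61 × 750 = $4957.50
Total = $12795.80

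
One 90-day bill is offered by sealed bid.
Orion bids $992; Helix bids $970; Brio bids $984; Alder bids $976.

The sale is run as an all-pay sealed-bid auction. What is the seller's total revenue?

Total revenue: $3,922

Bids in order: 992 (Orion) > 984 (Brio) > 976 (Alder) > 970 (Helix)
Orion wins with the top bid; all bids are sunk regardless.
Every bidder forfeits their bid regardless of winning.
Revenue = 992 + 970 + 984 + 976 = $3,922.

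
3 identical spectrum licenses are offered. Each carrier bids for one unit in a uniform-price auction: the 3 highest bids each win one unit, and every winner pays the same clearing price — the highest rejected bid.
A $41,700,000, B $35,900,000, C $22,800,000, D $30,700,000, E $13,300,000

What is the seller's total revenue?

Bids ranked high→low: 41,700,000 (A), 35,900,000 (B), 30,700,000 (D), 22,800,000 (C), 13,300,000 (E)
Top 3: A, B, D.
Highest unsuccessful bid: $22,800,000 → clearing price.
Total revenue = 3 × $22,800,000 = $68,400,000.

Total revenue: $68,400,000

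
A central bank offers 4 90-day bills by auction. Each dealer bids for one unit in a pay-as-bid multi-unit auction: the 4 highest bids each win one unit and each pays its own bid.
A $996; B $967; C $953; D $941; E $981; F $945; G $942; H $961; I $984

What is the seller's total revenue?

Bids ranked high→low: 996 (A), 984 (I), 981 (E), 967 (B), 961 (H), 953 (C), …
Winners (4 units): A, I, E, B.
Total revenue = 996 + 984 + 981 + 967 = $3,928.

Total revenue: $3,928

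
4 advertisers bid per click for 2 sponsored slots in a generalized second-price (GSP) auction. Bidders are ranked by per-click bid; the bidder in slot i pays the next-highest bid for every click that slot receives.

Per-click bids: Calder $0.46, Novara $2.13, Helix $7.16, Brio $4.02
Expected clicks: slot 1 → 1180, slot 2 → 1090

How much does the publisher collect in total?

Total revenue: $7065.30

Ranked by bid: $7.16 (Helix) > $4.02 (Brio) > $2.13 (Novara) > …
Slot 1: Helix pays $4.02 × 1180 = $4743.60
Slot 2: Brio pays $2.13 × 1090 = $2321.70
Total = $7065.30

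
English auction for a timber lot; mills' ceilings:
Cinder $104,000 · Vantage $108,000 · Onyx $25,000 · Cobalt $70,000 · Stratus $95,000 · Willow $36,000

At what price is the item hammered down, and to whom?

Vantage wins at $104,000

Limits ranked: 108,000 (Vantage) > 104,000 (Cinder) > 95,000 (Stratus) > 70,000 (Cobalt) > 36,000 (Willow) > 25,000 (Onyx)
Cinder is the last rival to drop out, at $104,000; Vantage remains and wins at that price.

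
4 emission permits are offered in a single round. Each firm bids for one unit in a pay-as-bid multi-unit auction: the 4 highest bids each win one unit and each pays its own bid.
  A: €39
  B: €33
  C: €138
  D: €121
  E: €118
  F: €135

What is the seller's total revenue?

Total revenue: €512

Sorting: 138 (C), 135 (F), 121 (D), 118 (E), 39 (A), 33 (B)
The 4 highest are C, F, D, E.
Total revenue = 138 + 135 + 121 + 118 = €512.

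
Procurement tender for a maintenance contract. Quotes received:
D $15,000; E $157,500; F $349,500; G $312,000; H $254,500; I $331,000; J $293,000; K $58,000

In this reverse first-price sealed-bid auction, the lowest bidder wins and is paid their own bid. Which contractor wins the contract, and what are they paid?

Reverse first-price sealed-bid auction: the lowest bidder wins and is paid their own bid.
Sorting bids: 15,000 (D) < 58,000 (K) < 157,500 (E) < 254,500 (H) < 293,000 (J) < 312,000 (G) < …
D has the lowest bid and is paid exactly that: $15,000.

D is paid $15,000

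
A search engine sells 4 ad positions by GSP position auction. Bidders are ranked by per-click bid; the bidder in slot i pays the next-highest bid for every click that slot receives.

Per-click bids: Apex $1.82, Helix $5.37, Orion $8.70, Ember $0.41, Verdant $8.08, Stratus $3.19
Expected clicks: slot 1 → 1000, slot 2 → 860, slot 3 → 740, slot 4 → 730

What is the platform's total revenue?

Total revenue: $16387.40

Ranked by bid: $8.70 (Orion) > $8.08 (Verdant) > $5.37 (Helix) > $3.19 (Stratus) > $1.82 (Apex) > …
Slot 1: Orion pays $8.08 × 1000 = $8080.00
Slot 2: Verdant pays $5.37 × 860 = $4618.20
Slot 3: Helix pays $3.19 × 740 = $2360.60
Slot 4: Stratus pays $1.82 × 730 = $1328.60
Total = $16387.40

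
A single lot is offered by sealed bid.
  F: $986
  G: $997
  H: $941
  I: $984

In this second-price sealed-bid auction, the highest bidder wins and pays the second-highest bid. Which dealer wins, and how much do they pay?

Rule: the highest bidder wins and pays the second-highest bid.
Bids ranked: 997 (G) > 986 (F) > 984 (I) > 941 (H)
Second-price: G pays F's bid of $986.

G pays $986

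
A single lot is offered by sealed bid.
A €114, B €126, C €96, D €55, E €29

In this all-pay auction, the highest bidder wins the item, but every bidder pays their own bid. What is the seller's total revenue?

Bids in order: 126 (B) > 114 (A) > 96 (C) > 55 (D) > 29 (E)
Every bidder forfeits their bid regardless of winning.
Revenue = 114 + 126 + 96 + 55 + 29 = €420.

Total revenue: €420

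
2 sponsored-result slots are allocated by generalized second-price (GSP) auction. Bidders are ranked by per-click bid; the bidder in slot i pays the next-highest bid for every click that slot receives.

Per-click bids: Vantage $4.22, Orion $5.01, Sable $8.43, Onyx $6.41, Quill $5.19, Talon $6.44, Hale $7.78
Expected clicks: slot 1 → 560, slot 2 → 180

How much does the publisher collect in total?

Total revenue: $5516.00

Sorting advertisers: $8.43 (Sable) > $7.78 (Hale) > $6.44 (Talon) > …
Slot 1: Sable pays $7.78 × 560 = $4356.80
Slot 2: Hale pays $6.44 × 180 = $1159.20
Total = $5516.00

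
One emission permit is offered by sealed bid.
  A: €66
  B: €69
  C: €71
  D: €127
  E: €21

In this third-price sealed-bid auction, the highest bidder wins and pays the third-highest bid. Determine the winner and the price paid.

D pays €69

Sorting bids: 127 (D) > 71 (C) > 69 (B) > 66 (A) > 21 (E)
D is highest; pays the third-highest bid, €69.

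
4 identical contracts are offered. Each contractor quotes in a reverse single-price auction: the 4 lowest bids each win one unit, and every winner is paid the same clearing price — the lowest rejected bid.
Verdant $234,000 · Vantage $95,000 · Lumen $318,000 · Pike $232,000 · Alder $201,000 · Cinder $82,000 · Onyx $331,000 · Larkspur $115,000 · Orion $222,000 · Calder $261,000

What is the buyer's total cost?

Total cost: $888,000

Sorting: 82,000 (Cinder), 95,000 (Vantage), 115,000 (Larkspur), 201,000 (Alder), 222,000 (Orion), 232,000 (Pike), …
Winners (4 units): Cinder, Vantage, Larkspur, Alder.
Lowest unsuccessful bid: $222,000 → clearing price.
Total cost = 4 × $222,000 = $888,000.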